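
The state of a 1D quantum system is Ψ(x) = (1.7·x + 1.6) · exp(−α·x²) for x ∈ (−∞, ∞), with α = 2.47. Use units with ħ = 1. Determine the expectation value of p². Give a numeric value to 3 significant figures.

p² Ψ = −ħ² d²Ψ/dx²; ⟨p²⟩ = −ħ² ∫ Ψ*·Ψ'' dx / ∫|Ψ|² dx.
Expand each integrand as polynomial × e^(−2αx²) and use ∫x^(2j)·e^(−2αx²) dx = (2j−1)!!/(4α)^j · √(π/(2α)), odd powers → 0; here √(π/(2α)) = 0.79746. Differentiate with the product rule, d/dx e^(−αx²) = −2αx·e^(−αx²).
State is unnormalized: ∫|Ψ|² dx = 2.2748, and ∫Ψ*·(−ħ² Ψ'') dx = 6.7710, so ⟨p²⟩ = 6.7710 / 2.2748.
⟨p²⟩ = 2.9766.

2.98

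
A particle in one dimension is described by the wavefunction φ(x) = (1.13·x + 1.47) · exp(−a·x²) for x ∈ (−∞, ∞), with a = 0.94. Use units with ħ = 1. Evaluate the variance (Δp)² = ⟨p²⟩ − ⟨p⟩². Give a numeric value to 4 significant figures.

Compute ⟨p⟩ and ⟨p²⟩ separately; (Δp)² = ⟨p²⟩ − ⟨p⟩².
Expand each integrand as polynomial × e^(−2ax²) and use ∫x^(2j)·e^(−2ax²) dx = (2j−1)!!/(4a)^j · √(π/(2a)), odd powers → 0; here √(π/(2a)) = 1.2927. Differentiate with the product rule, d/dx e^(−ax²) = −2ax·e^(−ax²).
Normalization: ∫|φ|² dx = 3.2324.
⟨p⟩ = 0.0000 and ⟨p²⟩ = 1.1953.
(Δp)² = 1.1953 − (0.0000)² = 1.1953.

1.195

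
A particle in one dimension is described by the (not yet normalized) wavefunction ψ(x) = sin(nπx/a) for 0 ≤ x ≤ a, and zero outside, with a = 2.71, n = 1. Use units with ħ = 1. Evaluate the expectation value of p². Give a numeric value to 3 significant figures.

p² ψ = −ħ² d²ψ/dx²; ⟨p²⟩ = −ħ² ∫ ψ*·ψ'' dx / ∫|ψ|² dx.
d/dx sin(nπx/a) = (nπ/a)·cos(nπx/a) and d²/dx² sin(nπx/a) = −(nπ/a)²·sin(nπx/a); on 0 ≤ x ≤ a, ∫sin²(nπx/a) dx = a/2 and ∫sin(nπx/a)·cos(nπx/a) dx = 0.
State is unnormalized: ∫|ψ|² dx = 1.3550, and ∫ψ*·(−ħ² ψ'') dx = 1.8210, so ⟨p²⟩ = 1.8210 / 1.3550.
⟨p²⟩ = 1.3439.

1.34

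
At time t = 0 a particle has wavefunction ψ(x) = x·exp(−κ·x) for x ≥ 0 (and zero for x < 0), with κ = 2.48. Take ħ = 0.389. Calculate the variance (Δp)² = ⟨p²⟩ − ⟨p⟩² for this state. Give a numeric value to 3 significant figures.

Compute ⟨p⟩ and ⟨p²⟩ separately; (Δp)² = ⟨p²⟩ − ⟨p⟩².
Differentiate x·exp(−κ·x) with the product rule; every integrand then reduces to terms xʲ·e^(−2κx) on [0, ∞), with ∫₀^∞ xʲ·e^(−2κx) dx = j!/(2κ)^(j+1).
Normalization: ∫|ψ|² dx = 0.016390.
⟨p⟩ = 0.0000 and ⟨p²⟩ = 0.93068.
(Δp)² = 0.93068 − (0.0000)² = 0.93068.

0.931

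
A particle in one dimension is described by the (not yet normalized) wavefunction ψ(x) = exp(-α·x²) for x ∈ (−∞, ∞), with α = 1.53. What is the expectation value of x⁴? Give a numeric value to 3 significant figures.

0.0801

⟨x⁴⟩ = ∫ x⁴·|ψ|² dx / ∫|ψ|² dx (integrals over the domain).
Gaussian moments: ∫x^(2j)·e^(−2αx²) dx = (2j−1)!!/(4α)^j · √(π/(2α)), odd powers integrate to 0; here √(π/(2α)) = 1.0132.
State is unnormalized: ∫|ψ|² dx = 1.0132, and ∫ψ*·x⁴·ψ dx = 0.081158, so ⟨x⁴⟩ = 0.081158 / 1.0132.
⟨x⁴⟩ = 0.080097.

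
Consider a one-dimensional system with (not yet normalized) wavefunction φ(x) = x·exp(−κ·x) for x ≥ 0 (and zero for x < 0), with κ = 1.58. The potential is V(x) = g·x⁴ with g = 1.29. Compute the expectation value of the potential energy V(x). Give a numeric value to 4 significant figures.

4.657

⟨V⟩ = ∫ V(x)·|φ|² dx / ∫|φ|² dx.
Every integrand reduces to terms xʲ·e^(−2κx) on [0, ∞); use ∫₀^∞ xʲ·e^(−2κx) dx = j!/(2κ)^(j+1).
State is unnormalized: ∫|φ|² dx = 0.063382, and ∫φ*·V(x)·φ dx = 0.29520, so ⟨V⟩ = 0.29520 / 0.063382.
⟨V⟩ = 4.6574.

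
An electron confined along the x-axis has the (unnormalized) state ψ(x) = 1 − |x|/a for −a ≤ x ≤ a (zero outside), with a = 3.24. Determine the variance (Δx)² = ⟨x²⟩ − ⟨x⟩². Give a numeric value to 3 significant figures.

1.05

Compute ⟨x⟩ and ⟨x²⟩ separately, then (Δx)² = ⟨x²⟩ − ⟨x⟩².
ψ is even, so ∫ over [−a, a] = 2∫₀ᵃ with ψ = 1 − x/a there: ∫₀ᵃ (1 − x/a)² dx = a/3, ∫₀ᵃ x²(1 − x/a)² dx = a³/30, ∫₀ᵃ x⁴(1 − x/a)² dx = a⁵/105.
Normalization: ∫|ψ|² dx = 2.1600.
⟨x⟩ = 0.0000 and ⟨x²⟩ = 1.0498.
(Δx)² = 1.0498 − (0.0000)² = 1.0498.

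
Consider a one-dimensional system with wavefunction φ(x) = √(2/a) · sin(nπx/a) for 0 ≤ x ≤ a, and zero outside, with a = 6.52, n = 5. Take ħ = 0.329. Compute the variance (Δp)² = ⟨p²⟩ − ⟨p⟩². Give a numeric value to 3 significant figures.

Compute ⟨p⟩ and ⟨p²⟩ separately; (Δp)² = ⟨p²⟩ − ⟨p⟩².
d/dx sin(nπx/a) = (nπ/a)·cos(nπx/a) and d²/dx² sin(nπx/a) = −(nπ/a)²·sin(nπx/a); on 0 ≤ x ≤ a, ∫sin²(nπx/a) dx = a/2 and ∫sin(nπx/a)·cos(nπx/a) dx = 0.
⟨p⟩ = 0.0000 and ⟨p²⟩ = 0.62826.
(Δp)² = 0.62826 − (0.0000)² = 0.62826.

0.628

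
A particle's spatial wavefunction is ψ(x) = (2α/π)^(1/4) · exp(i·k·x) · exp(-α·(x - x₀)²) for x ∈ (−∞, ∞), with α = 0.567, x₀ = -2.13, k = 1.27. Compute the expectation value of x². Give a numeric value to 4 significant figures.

4.978

⟨x²⟩ = ∫ x²·|ψ|² dx (integrals over the domain).
Gaussian moments (u = x − x₀): ∫u^(2j)·e^(−2αu²) du = (2j−1)!!/(4α)^j · √(π/(2α)), odd powers integrate to 0; here √(π/(2α)) = 1.6644.
⟨x²⟩ = 4.9778.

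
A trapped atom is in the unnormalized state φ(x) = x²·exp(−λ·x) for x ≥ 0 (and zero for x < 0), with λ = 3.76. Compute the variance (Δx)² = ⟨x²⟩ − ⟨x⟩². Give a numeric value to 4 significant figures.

Compute ⟨x⟩ and ⟨x²⟩ separately, then (Δx)² = ⟨x²⟩ − ⟨x⟩².
Every integrand reduces to terms xʲ·e^(−2λx) on [0, ∞); use ∫₀^∞ xʲ·e^(−2λx) dx = j!/(2λ)^(j+1).
Normalization: ∫|φ|² dx = 0.00099798.
⟨x⟩ = 0.66489 and ⟨x²⟩ = 0.53050.
(Δx)² = 0.53050 − (0.66489)² = 0.088417.

0.08842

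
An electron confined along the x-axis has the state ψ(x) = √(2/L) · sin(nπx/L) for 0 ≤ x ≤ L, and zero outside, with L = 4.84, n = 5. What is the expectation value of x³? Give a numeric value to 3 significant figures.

28.0

⟨x³⟩ = ∫ x³·|ψ|² dx (integrals over the domain).
With sin²θ = (1 − cos2θ)/2 on 0 ≤ x ≤ L: ∫sin²(nπx/L) dx = L/2, ∫x·sin²(nπx/L) dx = L²/4, ∫x²·sin²(nπx/L) dx = L³·(1/6 − 1/(4n²π²)); higher powers xᵏ the same way, integrating xᵏ·cos(2nπx/L) by parts.
⟨x³⟩ = 28.000.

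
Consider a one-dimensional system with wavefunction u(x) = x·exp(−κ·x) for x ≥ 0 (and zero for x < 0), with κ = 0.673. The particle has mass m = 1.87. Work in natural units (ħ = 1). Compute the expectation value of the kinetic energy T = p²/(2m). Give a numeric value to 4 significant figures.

0.1211

T = −(ħ²/2m) d²/dx², so ⟨T⟩ = −(ħ²/2m) ∫ u*·u'' dx / ∫|u|² dx; with m = 1.87.
Differentiate x·exp(−κ·x) with the product rule; every integrand then reduces to terms xʲ·e^(−2κx) on [0, ∞), with ∫₀^∞ xʲ·e^(−2κx) dx = j!/(2κ)^(j+1).
State is unnormalized: ∫|u|² dx = 0.82015, and ∫u*·(−ħ²/2m · u'') dx = 0.099324, so ⟨T⟩ = 0.099324 / 0.82015.
⟨T⟩ = 0.12110.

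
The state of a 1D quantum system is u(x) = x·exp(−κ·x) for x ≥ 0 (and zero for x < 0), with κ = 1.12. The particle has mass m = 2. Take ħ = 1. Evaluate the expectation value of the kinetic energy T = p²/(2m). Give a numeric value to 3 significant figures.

T = −(ħ²/2m) d²/dx², so ⟨T⟩ = −(ħ²/2m) ∫ u*·u'' dx / ∫|u|² dx; with m = 2.
Differentiate x·exp(−κ·x) with the product rule; every integrand then reduces to terms xʲ·e^(−2κx) on [0, ∞), with ∫₀^∞ xʲ·e^(−2κx) dx = j!/(2κ)^(j+1).
State is unnormalized: ∫|u|² dx = 0.17795, and ∫u*·(−ħ²/2m · u'') dx = 0.055804, so ⟨T⟩ = 0.055804 / 0.17795.
⟨T⟩ = 0.31360.

0.314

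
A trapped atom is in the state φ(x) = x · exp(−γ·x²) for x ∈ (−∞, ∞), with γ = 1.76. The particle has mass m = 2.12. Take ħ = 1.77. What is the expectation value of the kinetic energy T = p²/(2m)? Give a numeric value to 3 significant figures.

3.90

T = −(ħ²/2m) d²/dx², so ⟨T⟩ = −(ħ²/2m) ∫ φ*·φ'' dx / ∫|φ|² dx; with m = 2.12.
Expand each integrand as polynomial × e^(−2γx²) and use ∫x^(2j)·e^(−2γx²) dx = (2j−1)!!/(4γ)^j · √(π/(2γ)), odd powers → 0; here √(π/(2γ)) = 0.94472. Differentiate with the product rule, d/dx e^(−γx²) = −2γx·e^(−γx²).
State is unnormalized: ∫|φ|² dx = 0.13419, and ∫φ*·(−ħ²/2m · φ'') dx = 0.52353, so ⟨T⟩ = 0.52353 / 0.13419.
⟨T⟩ = 3.9013.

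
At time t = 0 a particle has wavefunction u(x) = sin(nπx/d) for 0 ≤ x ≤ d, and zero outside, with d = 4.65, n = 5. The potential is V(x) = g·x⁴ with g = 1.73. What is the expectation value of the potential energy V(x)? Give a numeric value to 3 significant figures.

⟨V⟩ = ∫ V(x)·|u|² dx / ∫|u|² dx.
With sin²θ = (1 − cos2θ)/2 on 0 ≤ x ≤ d: ∫sin²(nπx/d) dx = d/2, ∫x·sin²(nπx/d) dx = d²/4, ∫x²·sin²(nπx/d) dx = d³·(1/6 − 1/(4n²π²)); higher powers xᵏ the same way, integrating xᵏ·cos(2nπx/d) by parts.
State is unnormalized: ∫|u|² dx = 2.3250, and ∫u*·V(x)·u dx = 368.53, so ⟨V⟩ = 368.53 / 2.3250.
⟨V⟩ = 158.51.

159.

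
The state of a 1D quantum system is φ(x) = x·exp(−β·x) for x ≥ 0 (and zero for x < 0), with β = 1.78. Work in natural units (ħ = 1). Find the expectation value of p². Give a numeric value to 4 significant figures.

p² φ = −ħ² d²φ/dx²; ⟨p²⟩ = −ħ² ∫ φ*·φ'' dx / ∫|φ|² dx.
Differentiate x·exp(−β·x) with the product rule; every integrand then reduces to terms xʲ·e^(−2βx) on [0, ∞), with ∫₀^∞ xʲ·e^(−2βx) dx = j!/(2β)^(j+1).
State is unnormalized: ∫|φ|² dx = 0.044328, and ∫φ*·(−ħ² φ'') dx = 0.14045, so ⟨p²⟩ = 0.14045 / 0.044328.
⟨p²⟩ = 3.1684.

3.168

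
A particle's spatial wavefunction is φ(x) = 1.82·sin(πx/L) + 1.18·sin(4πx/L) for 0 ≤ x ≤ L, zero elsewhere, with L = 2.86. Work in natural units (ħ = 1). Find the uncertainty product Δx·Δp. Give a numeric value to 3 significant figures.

1.58

Δx = √(⟨x²⟩−⟨x⟩²), Δp = √(⟨p²⟩−⟨p⟩²).
On 0 ≤ x ≤ L (j ≠ l): ∫sin²(jπx/L) dx = L/2, ∫sin(jπx/L)·sin(lπx/L) dx = 0; diagonal moments ∫x·sin²(jπx/L) dx = L²/4, ∫x²·sin²(jπx/L) dx = L³·(1/6 − 1/(4j²π²)); cross terms ∫x·sin(jπx/L)·sin(lπx/L) dx = 0 for j + l even and −4jlL²/(π²(j² − l²)²) for j + l odd, ∫x²·sin(jπx/L)·sin(lπx/L) dx = (−1)^(j+l)·4jlL³/(π²(j² − l²)²); higher powers the same way via product-to-sum and parts. d²/dx² sin(jπx/L) = −(jπ/L)²·sin(jπx/L); on 0 ≤ x ≤ L, ∫sin²(jπx/L) dx = L/2 and ∫sin(jπx/L)·sin(lπx/L) dx = 0 for j ≠ l, so only diagonal terms survive in ∫|φ|² and ∫φ·φ″; ∫φ·φ′ dx = [φ²/2] between the walls = 0.
Normalization: ∫|φ|² dx = 6.7279.
⟨x⟩ = 1.3924, ⟨x²⟩ = 2.3195 ⇒ Δx = 0.61710.
⟨p⟩ = 0.0000, ⟨p²⟩ = 6.5631 ⇒ Δp = 2.5619.
Δx·Δp = 1.5809.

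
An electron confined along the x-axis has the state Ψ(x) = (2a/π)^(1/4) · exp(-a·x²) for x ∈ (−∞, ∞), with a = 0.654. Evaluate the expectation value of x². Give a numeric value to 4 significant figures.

⟨x²⟩ = ∫ x²·|Ψ|² dx (integrals over the domain).
Gaussian moments: ∫x^(2j)·e^(−2ax²) dx = (2j−1)!!/(4a)^j · √(π/(2a)), odd powers integrate to 0; here √(π/(2a)) = 1.5498.
⟨x²⟩ = 0.38226.

0.3823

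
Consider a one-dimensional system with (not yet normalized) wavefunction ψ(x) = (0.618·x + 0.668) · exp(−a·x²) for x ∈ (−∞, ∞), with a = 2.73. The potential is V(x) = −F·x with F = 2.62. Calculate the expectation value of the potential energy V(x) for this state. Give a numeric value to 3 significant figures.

-0.412

⟨V⟩ = ∫ V(x)·|ψ|² dx / ∫|ψ|² dx.
Expand each integrand as polynomial × e^(−2ax²) and use ∫x^(2j)·e^(−2ax²) dx = (2j−1)!!/(4a)^j · √(π/(2a)), odd powers → 0; here √(π/(2a)) = 0.75854.
State is unnormalized: ∫|ψ|² dx = 0.36501, and ∫ψ*·V(x)·ψ dx = -0.15026, so ⟨V⟩ = -0.15026 / 0.36501.
⟨V⟩ = -0.41167.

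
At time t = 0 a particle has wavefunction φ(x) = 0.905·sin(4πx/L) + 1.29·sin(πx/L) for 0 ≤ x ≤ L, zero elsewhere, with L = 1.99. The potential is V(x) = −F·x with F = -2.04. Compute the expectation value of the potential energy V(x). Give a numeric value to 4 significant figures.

1.975

⟨V⟩ = ∫ V(x)·|φ|² dx / ∫|φ|² dx.
On 0 ≤ x ≤ L (j ≠ l): ∫sin²(jπx/L) dx = L/2, ∫sin(jπx/L)·sin(lπx/L) dx = 0; diagonal moments ∫x·sin²(jπx/L) dx = L²/4, ∫x²·sin²(jπx/L) dx = L³·(1/6 − 1/(4j²π²)); cross terms ∫x·sin(jπx/L)·sin(lπx/L) dx = 0 for j + l even and −4jlL²/(π²(j² − l²)²) for j + l odd, ∫x²·sin(jπx/L)·sin(lπx/L) dx = (−1)^(j+l)·4jlL³/(π²(j² − l²)²); higher powers the same way via product-to-sum and parts.
State is unnormalized: ∫|φ|² dx = 2.4707, and ∫φ*·V(x)·φ dx = 4.8791, so ⟨V⟩ = 4.8791 / 2.4707.
⟨V⟩ = 1.9748.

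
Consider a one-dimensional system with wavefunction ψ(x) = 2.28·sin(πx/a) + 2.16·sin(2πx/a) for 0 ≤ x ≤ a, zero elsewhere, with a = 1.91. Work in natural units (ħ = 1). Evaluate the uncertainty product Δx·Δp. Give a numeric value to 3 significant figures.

Δx = √(⟨x²⟩−⟨x⟩²), Δp = √(⟨p²⟩−⟨p⟩²).
On 0 ≤ x ≤ a (j ≠ l): ∫sin²(jπx/a) dx = a/2, ∫sin(jπx/a)·sin(lπx/a) dx = 0; diagonal moments ∫x·sin²(jπx/a) dx = a²/4, ∫x²·sin²(jπx/a) dx = a³·(1/6 − 1/(4j²π²)); cross terms ∫x·sin(jπx/a)·sin(lπx/a) dx = 0 for j + l even and −4jla²/(π²(j² − l²)²) for j + l odd, ∫x²·sin(jπx/a)·sin(lπx/a) dx = (−1)^(j+l)·4jla³/(π²(j² − l²)²); higher powers the same way via product-to-sum and parts. d²/dx² sin(jπx/a) = −(jπ/a)²·sin(jπx/a); on 0 ≤ x ≤ a, ∫sin²(jπx/a) dx = a/2 and ∫sin(jπx/a)·sin(lπx/a) dx = 0 for j ≠ l, so only diagonal terms survive in ∫|ψ|² and ∫ψ·ψ″; ∫ψ·ψ′ dx = [ψ²/2] between the walls = 0.
Normalization: ∫|ψ|² dx = 9.4201.
⟨x⟩ = 0.61146, ⟨x²⟩ = 0.44062 ⇒ Δx = 0.25833.
⟨p⟩ = 0.0000, ⟨p²⟩ = 6.5443 ⇒ Δp = 2.5582.
Δx·Δp = 0.66087.

0.661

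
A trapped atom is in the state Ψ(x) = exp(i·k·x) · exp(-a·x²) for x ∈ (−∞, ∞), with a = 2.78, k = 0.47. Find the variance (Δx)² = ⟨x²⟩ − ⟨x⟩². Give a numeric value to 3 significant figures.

Compute ⟨x⟩ and ⟨x²⟩ separately, then (Δx)² = ⟨x²⟩ − ⟨x⟩².
Gaussian moments: ∫x^(2j)·e^(−2ax²) dx = (2j−1)!!/(4a)^j · √(π/(2a)), odd powers integrate to 0; here √(π/(2a)) = 0.75169.
Normalization: ∫|Ψ|² dx = 0.75169.
⟨x⟩ = 0.0000 and ⟨x²⟩ = 0.089928.
(Δx)² = 0.089928 − (0.0000)² = 0.089928.

0.0899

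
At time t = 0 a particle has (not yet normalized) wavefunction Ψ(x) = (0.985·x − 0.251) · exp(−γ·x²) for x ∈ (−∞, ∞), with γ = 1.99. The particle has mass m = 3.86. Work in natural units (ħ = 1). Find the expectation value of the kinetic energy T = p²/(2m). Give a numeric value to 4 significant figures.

T = −(ħ²/2m) d²/dx², so ⟨T⟩ = −(ħ²/2m) ∫ Ψ*·Ψ'' dx / ∫|Ψ|² dx; with m = 3.86.
Expand each integrand as polynomial × e^(−2γx²) and use ∫x^(2j)·e^(−2γx²) dx = (2j−1)!!/(4γ)^j · √(π/(2γ)), odd powers → 0; here √(π/(2γ)) = 0.88845. Differentiate with the product rule, d/dx e^(−γx²) = −2γx·e^(−γx²).
State is unnormalized: ∫|Ψ|² dx = 0.16426, and ∫Ψ*·(−ħ²/2m · Ψ'') dx = 0.098172, so ⟨T⟩ = 0.098172 / 0.16426.
⟨T⟩ = 0.59764.

0.5976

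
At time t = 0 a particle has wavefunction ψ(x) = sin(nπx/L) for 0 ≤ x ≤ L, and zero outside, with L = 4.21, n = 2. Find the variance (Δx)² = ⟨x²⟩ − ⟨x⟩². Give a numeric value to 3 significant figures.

Compute ⟨x⟩ and ⟨x²⟩ separately, then (Δx)² = ⟨x²⟩ − ⟨x⟩².
With sin²θ = (1 − cos2θ)/2 on 0 ≤ x ≤ L: ∫sin²(nπx/L) dx = L/2, ∫x·sin²(nπx/L) dx = L²/4, ∫x²·sin²(nπx/L) dx = L³·(1/6 − 1/(4n²π²)); higher powers xᵏ the same way, integrating xᵏ·cos(2nπx/L) by parts.
Normalization: ∫|ψ|² dx = 2.1050.
⟨x⟩ = 2.1050 and ⟨x²⟩ = 5.6836.
(Δx)² = 5.6836 − (2.1050)² = 1.2525.

1.25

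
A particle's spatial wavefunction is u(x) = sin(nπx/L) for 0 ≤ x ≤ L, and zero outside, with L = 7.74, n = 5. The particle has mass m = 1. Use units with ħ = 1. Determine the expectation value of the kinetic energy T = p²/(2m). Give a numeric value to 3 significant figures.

T = −(ħ²/2m) d²/dx², so ⟨T⟩ = −(ħ²/2m) ∫ u*·u'' dx / ∫|u|² dx; with m = 1.
d/dx sin(nπx/L) = (nπ/L)·cos(nπx/L) and d²/dx² sin(nπx/L) = −(nπ/L)²·sin(nπx/L); on 0 ≤ x ≤ L, ∫sin²(nπx/L) dx = L/2 and ∫sin(nπx/L)·cos(nπx/L) dx = 0.
State is unnormalized: ∫|u|² dx = 3.8700, and ∫u*·(−ħ²/2m · u'') dx = 7.9696, so ⟨T⟩ = 7.9696 / 3.8700.
⟨T⟩ = 2.0593.

2.06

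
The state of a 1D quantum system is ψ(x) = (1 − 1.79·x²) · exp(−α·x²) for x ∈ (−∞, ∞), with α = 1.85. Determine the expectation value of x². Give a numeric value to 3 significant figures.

0.0833

⟨x²⟩ = ∫ x²·|ψ|² dx / ∫|ψ|² dx (integrals over the domain).
Expand each integrand as polynomial × e^(−2αx²) and use ∫x^(2j)·e^(−2αx²) dx = (2j−1)!!/(4α)^j · √(π/(2α)), odd powers → 0; here √(π/(2α)) = 0.92145.
State is unnormalized: ∫|ψ|² dx = 0.63742, and ∫ψ*·x²·ψ dx = 0.053086, so ⟨x²⟩ = 0.053086 / 0.63742.
⟨x²⟩ = 0.083283.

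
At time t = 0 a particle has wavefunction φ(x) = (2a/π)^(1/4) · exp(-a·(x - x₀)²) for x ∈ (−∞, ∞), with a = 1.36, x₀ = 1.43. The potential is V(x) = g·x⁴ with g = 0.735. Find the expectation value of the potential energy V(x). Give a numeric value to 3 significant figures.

4.81

⟨V⟩ = ∫ V(x)·|φ|² dx.
Gaussian moments (u = x − x₀): ∫u^(2j)·e^(−2au²) du = (2j−1)!!/(4a)^j · √(π/(2a)), odd powers integrate to 0; here √(π/(2a)) = 1.0747.
⟨V⟩ = 4.8057.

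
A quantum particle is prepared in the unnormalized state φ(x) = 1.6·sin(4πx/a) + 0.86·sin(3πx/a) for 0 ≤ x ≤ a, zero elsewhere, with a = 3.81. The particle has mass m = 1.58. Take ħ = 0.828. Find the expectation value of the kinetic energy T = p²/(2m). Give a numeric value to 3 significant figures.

2.13

T = −(ħ²/2m) d²/dx², so ⟨T⟩ = −(ħ²/2m) ∫ φ*·φ'' dx / ∫|φ|² dx; with m = 1.58.
d²/dx² sin(jπx/a) = −(jπ/a)²·sin(jπx/a); on 0 ≤ x ≤ a, ∫sin²(jπx/a) dx = a/2 and ∫sin(jπx/a)·sin(lπx/a) dx = 0 for j ≠ l, so only diagonal terms survive in ∫|φ|² and ∫φ·φ″; ∫φ·φ′ dx = [φ²/2] between the walls = 0.
State is unnormalized: ∫|φ|² dx = 6.2857, and ∫φ*·(−ħ²/2m · φ'') dx = 13.381, so ⟨T⟩ = 13.381 / 6.2857.
⟨T⟩ = 2.1287.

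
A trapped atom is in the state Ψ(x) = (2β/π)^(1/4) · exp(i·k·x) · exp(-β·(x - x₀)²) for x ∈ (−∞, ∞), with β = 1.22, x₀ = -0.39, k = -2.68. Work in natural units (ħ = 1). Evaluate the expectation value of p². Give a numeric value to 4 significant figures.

p² Ψ = −ħ² d²Ψ/dx²; ⟨p²⟩ = −ħ² ∫ Ψ*·Ψ'' dx.
Gaussian moments (u = x − x₀): ∫u^(2j)·e^(−2βu²) du = (2j−1)!!/(4β)^j · √(π/(2β)), odd powers integrate to 0; here √(π/(2β)) = 1.1347. Derivatives: Ψ′ = (ik − 2βu)·Ψ, Ψ″ = ((ik − 2βu)² − 2β)·Ψ; the odd-in-u pieces drop out.
⟨p²⟩ = 8.4024.

8.402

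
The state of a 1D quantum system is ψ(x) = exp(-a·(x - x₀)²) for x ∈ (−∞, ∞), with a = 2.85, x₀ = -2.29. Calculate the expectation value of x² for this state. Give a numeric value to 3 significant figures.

5.33

⟨x²⟩ = ∫ x²·|ψ|² dx / ∫|ψ|² dx (integrals over the domain).
Gaussian moments (u = x − x₀): ∫u^(2j)·e^(−2au²) du = (2j−1)!!/(4a)^j · √(π/(2a)), odd powers integrate to 0; here √(π/(2a)) = 0.74240.
State is unnormalized: ∫|ψ|² dx = 0.74240, and ∫ψ*·x²·ψ dx = 3.9583, so ⟨x²⟩ = 3.9583 / 0.74240.
⟨x²⟩ = 5.3318.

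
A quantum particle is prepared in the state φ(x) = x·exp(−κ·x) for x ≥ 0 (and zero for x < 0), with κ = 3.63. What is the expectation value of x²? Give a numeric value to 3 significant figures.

0.228

⟨x²⟩ = ∫ x²·|φ|² dx / ∫|φ|² dx (integrals over the domain).
Every integrand reduces to terms xʲ·e^(−2κx) on [0, ∞); use ∫₀^∞ xʲ·e^(−2κx) dx = j!/(2κ)^(j+1).
State is unnormalized: ∫|φ|² dx = 0.0052266, and ∫φ*·x²·φ dx = 0.0011899, so ⟨x²⟩ = 0.0011899 / 0.0052266.
⟨x²⟩ = 0.22767.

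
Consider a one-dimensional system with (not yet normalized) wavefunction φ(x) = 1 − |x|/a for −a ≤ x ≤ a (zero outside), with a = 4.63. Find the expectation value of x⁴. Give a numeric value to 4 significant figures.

⟨x⁴⟩ = ∫ x⁴·|φ|² dx / ∫|φ|² dx (integrals over the domain).
φ is even, so ∫ over [−a, a] = 2∫₀ᵃ with φ = 1 − x/a there: ∫₀ᵃ (1 − x/a)² dx = a/3, ∫₀ᵃ x²(1 − x/a)² dx = a³/30, ∫₀ᵃ x⁴(1 − x/a)² dx = a⁵/105.
State is unnormalized: ∫|φ|² dx = 3.0867, and ∫φ*·x⁴·φ dx = 40.527, so ⟨x⁴⟩ = 40.527 / 3.0867.
⟨x⁴⟩ = 13.130.

13.13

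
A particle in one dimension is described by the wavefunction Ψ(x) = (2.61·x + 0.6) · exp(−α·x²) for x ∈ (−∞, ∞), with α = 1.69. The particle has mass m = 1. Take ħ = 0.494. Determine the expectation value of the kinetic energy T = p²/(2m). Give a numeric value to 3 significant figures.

0.510

T = −(ħ²/2m) d²/dx², so ⟨T⟩ = −(ħ²/2m) ∫ Ψ*·Ψ'' dx / ∫|Ψ|² dx; with m = 1.
Expand each integrand as polynomial × e^(−2αx²) and use ∫x^(2j)·e^(−2αx²) dx = (2j−1)!!/(4α)^j · √(π/(2α)), odd powers → 0; here √(π/(2α)) = 0.96409. Differentiate with the product rule, d/dx e^(−αx²) = −2αx·e^(−αx²).
State is unnormalized: ∫|Ψ|² dx = 1.3186, and ∫Ψ*·(−ħ²/2m · Ψ'') dx = 0.67258, so ⟨T⟩ = 0.67258 / 1.3186.
⟨T⟩ = 0.51008.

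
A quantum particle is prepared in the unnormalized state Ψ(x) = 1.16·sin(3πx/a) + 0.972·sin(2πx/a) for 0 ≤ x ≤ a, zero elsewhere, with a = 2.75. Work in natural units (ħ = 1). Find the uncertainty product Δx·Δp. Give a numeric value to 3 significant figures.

1.62

Δx = √(⟨x²⟩−⟨x⟩²), Δp = √(⟨p²⟩−⟨p⟩²).
On 0 ≤ x ≤ a (j ≠ l): ∫sin²(jπx/a) dx = a/2, ∫sin(jπx/a)·sin(lπx/a) dx = 0; diagonal moments ∫x·sin²(jπx/a) dx = a²/4, ∫x²·sin²(jπx/a) dx = a³·(1/6 − 1/(4j²π²)); cross terms ∫x·sin(jπx/a)·sin(lπx/a) dx = 0 for j + l even and −4jla²/(π²(j² − l²)²) for j + l odd, ∫x²·sin(jπx/a)·sin(lπx/a) dx = (−1)^(j+l)·4jla³/(π²(j² − l²)²); higher powers the same way via product-to-sum and parts. d²/dx² sin(jπx/a) = −(jπ/a)²·sin(jπx/a); on 0 ≤ x ≤ a, ∫sin²(jπx/a) dx = a/2 and ∫sin(jπx/a)·sin(lπx/a) dx = 0 for j ≠ l, so only diagonal terms survive in ∫|Ψ|² and ∫Ψ·Ψ″; ∫Ψ·Ψ′ dx = [Ψ²/2] between the walls = 0.
Normalization: ∫|Ψ|² dx = 3.1493.
⟨x⟩ = 0.84828, ⟨x²⟩ = 1.0078 ⇒ Δx = 0.53689.
⟨p⟩ = 0.0000, ⟨p²⟩ = 9.0539 ⇒ Δp = 3.0090.
Δx·Δp = 1.6155.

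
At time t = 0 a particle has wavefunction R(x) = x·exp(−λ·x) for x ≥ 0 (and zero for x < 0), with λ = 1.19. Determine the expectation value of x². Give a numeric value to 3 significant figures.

2.12

⟨x²⟩ = ∫ x²·|R|² dx / ∫|R|² dx (integrals over the domain).
Every integrand reduces to terms xʲ·e^(−2λx) on [0, ∞); use ∫₀^∞ xʲ·e^(−2λx) dx = j!/(2λ)^(j+1).
State is unnormalized: ∫|R|² dx = 0.14835, and ∫R*·x²·R dx = 0.31429, so ⟨x²⟩ = 0.31429 / 0.14835.
⟨x²⟩ = 2.1185.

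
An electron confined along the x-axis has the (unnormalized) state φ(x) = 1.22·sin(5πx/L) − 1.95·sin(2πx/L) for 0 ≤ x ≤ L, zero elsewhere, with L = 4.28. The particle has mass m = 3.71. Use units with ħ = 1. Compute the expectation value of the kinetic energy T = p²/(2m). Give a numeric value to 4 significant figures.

0.7194

T = −(ħ²/2m) d²/dx², so ⟨T⟩ = −(ħ²/2m) ∫ φ*·φ'' dx / ∫|φ|² dx; with m = 3.71.
d²/dx² sin(jπx/L) = −(jπ/L)²·sin(jπx/L); on 0 ≤ x ≤ L, ∫sin²(jπx/L) dx = L/2 and ∫sin(jπx/L)·sin(lπx/L) dx = 0 for j ≠ l, so only diagonal terms survive in ∫|φ|² and ∫φ·φ″; ∫φ·φ′ dx = [φ²/2] between the walls = 0.
State is unnormalized: ∫|φ|² dx = 11.323, and ∫φ*·(−ħ²/2m · φ'') dx = 8.1455, so ⟨T⟩ = 8.1455 / 11.323.
⟨T⟩ = 0.71941.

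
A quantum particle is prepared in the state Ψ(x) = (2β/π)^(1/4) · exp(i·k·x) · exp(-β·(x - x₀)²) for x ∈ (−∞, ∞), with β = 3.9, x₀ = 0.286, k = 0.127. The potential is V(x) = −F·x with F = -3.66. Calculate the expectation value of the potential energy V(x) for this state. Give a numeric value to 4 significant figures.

⟨V⟩ = ∫ V(x)·|Ψ|² dx.
Gaussian moments (u = x − x₀): ∫u^(2j)·e^(−2βu²) du = (2j−1)!!/(4β)^j · √(π/(2β)), odd powers integrate to 0; here √(π/(2β)) = 0.63464.
⟨V⟩ = 1.0468.

1.047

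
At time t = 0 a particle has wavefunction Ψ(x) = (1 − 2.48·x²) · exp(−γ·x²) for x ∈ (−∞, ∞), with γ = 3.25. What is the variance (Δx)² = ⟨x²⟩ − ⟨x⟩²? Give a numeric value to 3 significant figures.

Compute ⟨x⟩ and ⟨x²⟩ separately, then (Δx)² = ⟨x²⟩ − ⟨x⟩².
Expand each integrand as polynomial × e^(−2γx²) and use ∫x^(2j)·e^(−2γx²) dx = (2j−1)!!/(4γ)^j · √(π/(2γ)), odd powers → 0; here √(π/(2γ)) = 0.69521.
Normalization: ∫|Ψ|² dx = 0.50587.
⟨x⟩ = 0.0000 and ⟨x²⟩ = 0.042421.
(Δx)² = 0.042421 − (0.0000)² = 0.042421.

0.0424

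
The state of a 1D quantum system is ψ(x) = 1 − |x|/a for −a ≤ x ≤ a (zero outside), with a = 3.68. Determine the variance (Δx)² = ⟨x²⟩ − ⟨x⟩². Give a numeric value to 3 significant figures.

1.35

Compute ⟨x⟩ and ⟨x²⟩ separately, then (Δx)² = ⟨x²⟩ − ⟨x⟩².
ψ is even, so ∫ over [−a, a] = 2∫₀ᵃ with ψ = 1 − x/a there: ∫₀ᵃ (1 − x/a)² dx = a/3, ∫₀ᵃ x²(1 − x/a)² dx = a³/30, ∫₀ᵃ x⁴(1 − x/a)² dx = a⁵/105.
Normalization: ∫|ψ|² dx = 2.4533.
⟨x⟩ = 0.0000 and ⟨x²⟩ = 1.3542.
(Δx)² = 1.3542 − (0.0000)² = 1.3542.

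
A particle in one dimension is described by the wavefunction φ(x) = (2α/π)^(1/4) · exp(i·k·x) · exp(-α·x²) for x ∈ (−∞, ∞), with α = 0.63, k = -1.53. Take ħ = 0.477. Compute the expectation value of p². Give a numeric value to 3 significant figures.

p² φ = −ħ² d²φ/dx²; ⟨p²⟩ = −ħ² ∫ φ*·φ'' dx.
Gaussian moments: ∫x^(2j)·e^(−2αx²) dx = (2j−1)!!/(4α)^j · √(π/(2α)), odd powers integrate to 0; here √(π/(2α)) = 1.5790. Derivatives: φ′ = (ik − 2αx)·φ, φ″ = ((ik − 2αx)² − 2α)·φ; the odd-in-x pieces drop out.
⟨p²⟩ = 0.67597.

0.676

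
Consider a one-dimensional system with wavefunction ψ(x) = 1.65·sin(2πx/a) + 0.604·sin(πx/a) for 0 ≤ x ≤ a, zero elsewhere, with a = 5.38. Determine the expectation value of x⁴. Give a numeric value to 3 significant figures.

⟨x⁴⟩ = ∫ x⁴·|ψ|² dx / ∫|ψ|² dx (integrals over the domain).
On 0 ≤ x ≤ a (j ≠ l): ∫sin²(jπx/a) dx = a/2, ∫sin(jπx/a)·sin(lπx/a) dx = 0; diagonal moments ∫x·sin²(jπx/a) dx = a²/4, ∫x²·sin²(jπx/a) dx = a³·(1/6 − 1/(4j²π²)); cross terms ∫x·sin(jπx/a)·sin(lπx/a) dx = 0 for j + l even and −4jla²/(π²(j² − l²)²) for j + l odd, ∫x²·sin(jπx/a)·sin(lπx/a) dx = (−1)^(j+l)·4jla³/(π²(j² − l²)²); higher powers the same way via product-to-sum and parts.
State is unnormalized: ∫|ψ|² dx = 8.3049, and ∫ψ*·x⁴·ψ dx = 646.22, so ⟨x⁴⟩ = 646.22 / 8.3049.
⟨x⁴⟩ = 77.812.

77.8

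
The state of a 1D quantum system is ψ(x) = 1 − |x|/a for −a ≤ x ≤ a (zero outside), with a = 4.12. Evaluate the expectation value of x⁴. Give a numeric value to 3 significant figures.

⟨x⁴⟩ = ∫ x⁴·|ψ|² dx / ∫|ψ|² dx (integrals over the domain).
ψ is even, so ∫ over [−a, a] = 2∫₀ᵃ with ψ = 1 − x/a there: ∫₀ᵃ (1 − x/a)² dx = a/3, ∫₀ᵃ x²(1 − x/a)² dx = a³/30, ∫₀ᵃ x⁴(1 − x/a)² dx = a⁵/105.
State is unnormalized: ∫|ψ|² dx = 2.7467, and ∫ψ*·x⁴·ψ dx = 22.611, so ⟨x⁴⟩ = 22.611 / 2.7467.
⟨x⁴⟩ = 8.2323.

8.23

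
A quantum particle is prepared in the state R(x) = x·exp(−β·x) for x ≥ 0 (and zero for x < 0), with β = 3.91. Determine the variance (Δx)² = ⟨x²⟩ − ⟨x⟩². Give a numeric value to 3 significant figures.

Compute ⟨x⟩ and ⟨x²⟩ separately, then (Δx)² = ⟨x²⟩ − ⟨x⟩².
Every integrand reduces to terms xʲ·e^(−2βx) on [0, ∞); use ∫₀^∞ xʲ·e^(−2βx) dx = j!/(2β)^(j+1).
Normalization: ∫|R|² dx = 0.0041822.
⟨x⟩ = 0.38363 and ⟨x²⟩ = 0.19623.
(Δx)² = 0.19623 − (0.38363)² = 0.049058.

0.0491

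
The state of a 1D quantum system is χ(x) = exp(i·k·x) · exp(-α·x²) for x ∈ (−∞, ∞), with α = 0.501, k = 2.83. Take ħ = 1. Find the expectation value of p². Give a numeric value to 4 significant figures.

8.510

p² χ = −ħ² d²χ/dx²; ⟨p²⟩ = −ħ² ∫ χ*·χ'' dx / ∫|χ|² dx.
Gaussian moments: ∫x^(2j)·e^(−2αx²) dx = (2j−1)!!/(4α)^j · √(π/(2α)), odd powers integrate to 0; here √(π/(2α)) = 1.7707. Derivatives: χ′ = (ik − 2αx)·χ, χ″ = ((ik − 2αx)² − 2α)·χ; the odd-in-x pieces drop out.
State is unnormalized: ∫|χ|² dx = 1.7707, and ∫χ*·(−ħ² χ'') dx = 15.068, so ⟨p²⟩ = 15.068 / 1.7707.
⟨p²⟩ = 8.5099.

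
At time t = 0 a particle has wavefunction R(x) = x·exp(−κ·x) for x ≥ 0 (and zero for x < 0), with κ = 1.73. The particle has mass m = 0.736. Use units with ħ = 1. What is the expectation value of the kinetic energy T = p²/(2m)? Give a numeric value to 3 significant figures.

2.03

T = −(ħ²/2m) d²/dx², so ⟨T⟩ = −(ħ²/2m) ∫ R*·R'' dx / ∫|R|² dx; with m = 0.736.
Differentiate x·exp(−κ·x) with the product rule; every integrand then reduces to terms xʲ·e^(−2κx) on [0, ∞), with ∫₀^∞ xʲ·e^(−2κx) dx = j!/(2κ)^(j+1).
State is unnormalized: ∫|R|² dx = 0.048284, and ∫R*·(−ħ²/2m · R'') dx = 0.098172, so ⟨T⟩ = 0.098172 / 0.048284.
⟨T⟩ = 2.0332.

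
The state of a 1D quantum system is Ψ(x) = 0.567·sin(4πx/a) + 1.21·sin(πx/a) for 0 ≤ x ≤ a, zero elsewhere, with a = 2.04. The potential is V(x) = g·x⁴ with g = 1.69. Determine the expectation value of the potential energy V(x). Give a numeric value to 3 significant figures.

⟨V⟩ = ∫ V(x)·|Ψ|² dx / ∫|Ψ|² dx.
On 0 ≤ x ≤ a (j ≠ l): ∫sin²(jπx/a) dx = a/2, ∫sin(jπx/a)·sin(lπx/a) dx = 0; diagonal moments ∫x·sin²(jπx/a) dx = a²/4, ∫x²·sin²(jπx/a) dx = a³·(1/6 − 1/(4j²π²)); cross terms ∫x·sin(jπx/a)·sin(lπx/a) dx = 0 for j + l even and −4jla²/(π²(j² − l²)²) for j + l odd, ∫x²·sin(jπx/a)·sin(lπx/a) dx = (−1)^(j+l)·4jla³/(π²(j² − l²)²); higher powers the same way via product-to-sum and parts.
State is unnormalized: ∫|Ψ|² dx = 1.8213, and ∫Ψ*·V(x)·Ψ dx = 5.7735, so ⟨V⟩ = 5.7735 / 1.8213.
⟨V⟩ = 3.1700.

3.17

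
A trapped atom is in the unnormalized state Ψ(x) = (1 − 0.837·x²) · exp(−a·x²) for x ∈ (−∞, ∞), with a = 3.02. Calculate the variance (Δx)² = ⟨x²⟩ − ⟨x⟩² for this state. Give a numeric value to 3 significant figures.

Compute ⟨x⟩ and ⟨x²⟩ separately, then (Δx)² = ⟨x²⟩ − ⟨x⟩².
Expand each integrand as polynomial × e^(−2ax²) and use ∫x^(2j)·e^(−2ax²) dx = (2j−1)!!/(4a)^j · √(π/(2a)), odd powers → 0; here √(π/(2a)) = 0.72120.
Normalization: ∫|Ψ|² dx = 0.63165.
⟨x⟩ = 0.0000 and ⟨x²⟩ = 0.062031.
(Δx)² = 0.062031 − (0.0000)² = 0.062031.

0.0620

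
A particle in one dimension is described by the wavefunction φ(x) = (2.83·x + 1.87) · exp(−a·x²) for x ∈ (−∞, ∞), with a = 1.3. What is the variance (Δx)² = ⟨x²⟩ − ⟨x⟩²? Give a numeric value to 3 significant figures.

Compute ⟨x⟩ and ⟨x²⟩ separately, then (Δx)² = ⟨x²⟩ − ⟨x⟩².
Expand each integrand as polynomial × e^(−2ax²) and use ∫x^(2j)·e^(−2ax²) dx = (2j−1)!!/(4a)^j · √(π/(2a)), odd powers → 0; here √(π/(2a)) = 1.0992.
Normalization: ∫|φ|² dx = 5.5369.
⟨x⟩ = 0.40409 and ⟨x²⟩ = 0.30991.
(Δx)² = 0.30991 − (0.40409)² = 0.14662.

0.147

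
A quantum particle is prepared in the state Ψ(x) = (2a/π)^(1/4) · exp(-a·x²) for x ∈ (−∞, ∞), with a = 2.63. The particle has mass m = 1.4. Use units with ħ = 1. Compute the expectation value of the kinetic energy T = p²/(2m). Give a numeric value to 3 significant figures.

T = −(ħ²/2m) d²/dx², so ⟨T⟩ = −(ħ²/2m) ∫ Ψ*·Ψ'' dx; with m = 1.4.
Gaussian moments: ∫x^(2j)·e^(−2ax²) dx = (2j−1)!!/(4a)^j · √(π/(2a)), odd powers integrate to 0; here √(π/(2a)) = 0.77283. Derivatives: d/dx e^(−ax²) = −2ax·e^(−ax²), d²/dx² e^(−ax²) = (4a²x² − 2a)·e^(−ax²).
⟨T⟩ = 0.93929.

0.939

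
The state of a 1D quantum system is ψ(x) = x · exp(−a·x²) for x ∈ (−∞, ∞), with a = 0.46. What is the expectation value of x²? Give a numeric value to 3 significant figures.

⟨x²⟩ = ∫ x²·|ψ|² dx / ∫|ψ|² dx (integrals over the domain).
Expand each integrand as polynomial × e^(−2ax²) and use ∫x^(2j)·e^(−2ax²) dx = (2j−1)!!/(4a)^j · √(π/(2a)), odd powers → 0; here √(π/(2a)) = 1.8479.
State is unnormalized: ∫|ψ|² dx = 1.0043, and ∫ψ*·x²·ψ dx = 1.6374, so ⟨x²⟩ = 1.6374 / 1.0043.
⟨x²⟩ = 1.6304.

1.63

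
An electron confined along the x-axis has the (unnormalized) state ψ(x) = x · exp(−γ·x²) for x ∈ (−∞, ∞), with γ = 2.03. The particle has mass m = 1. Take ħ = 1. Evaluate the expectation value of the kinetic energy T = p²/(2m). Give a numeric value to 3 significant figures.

3.05

T = −(ħ²/2m) d²/dx², so ⟨T⟩ = −(ħ²/2m) ∫ ψ*·ψ'' dx / ∫|ψ|² dx; with m = 1.
Expand each integrand as polynomial × e^(−2γx²) and use ∫x^(2j)·e^(−2γx²) dx = (2j−1)!!/(4γ)^j · √(π/(2γ)), odd powers → 0; here √(π/(2γ)) = 0.87965. Differentiate with the product rule, d/dx e^(−γx²) = −2γx·e^(−γx²).
State is unnormalized: ∫|ψ|² dx = 0.10833, and ∫ψ*·(−ħ²/2m · ψ'') dx = 0.32987, so ⟨T⟩ = 0.32987 / 0.10833.
⟨T⟩ = 3.0450.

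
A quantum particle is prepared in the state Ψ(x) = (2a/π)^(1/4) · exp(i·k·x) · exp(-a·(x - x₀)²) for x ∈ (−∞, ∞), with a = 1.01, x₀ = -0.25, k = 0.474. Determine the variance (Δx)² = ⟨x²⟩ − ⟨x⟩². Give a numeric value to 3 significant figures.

Compute ⟨x⟩ and ⟨x²⟩ separately, then (Δx)² = ⟨x²⟩ − ⟨x⟩².
Gaussian moments (u = x − x₀): ∫u^(2j)·e^(−2au²) du = (2j−1)!!/(4a)^j · √(π/(2a)), odd powers integrate to 0; here √(π/(2a)) = 1.2471.
⟨x⟩ = -0.25000 and ⟨x²⟩ = 0.31002.
(Δx)² = 0.31002 − (-0.25000)² = 0.24752.

0.248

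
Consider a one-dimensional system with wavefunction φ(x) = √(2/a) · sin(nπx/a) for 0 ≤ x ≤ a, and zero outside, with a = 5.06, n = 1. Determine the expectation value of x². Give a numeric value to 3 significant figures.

7.24

⟨x²⟩ = ∫ x²·|φ|² dx (integrals over the domain).
With sin²θ = (1 − cos2θ)/2 on 0 ≤ x ≤ a: ∫sin²(nπx/a) dx = a/2, ∫x·sin²(nπx/a) dx = a²/4, ∫x²·sin²(nπx/a) dx = a³·(1/6 − 1/(4n²π²)); higher powers xᵏ the same way, integrating xᵏ·cos(2nπx/a) by parts.
⟨x²⟩ = 7.2374.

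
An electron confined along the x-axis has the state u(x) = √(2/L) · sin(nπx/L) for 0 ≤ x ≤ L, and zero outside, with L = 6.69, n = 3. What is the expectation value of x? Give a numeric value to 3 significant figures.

3.35

⟨x⟩ = ∫ x·|u|² dx (integrals over the domain).
With sin²θ = (1 − cos2θ)/2 on 0 ≤ x ≤ L: ∫sin²(nπx/L) dx = L/2, ∫x·sin²(nπx/L) dx = L²/4, ∫x²·sin²(nπx/L) dx = L³·(1/6 − 1/(4n²π²)); higher powers xᵏ the same way, integrating xᵏ·cos(2nπx/L) by parts.
⟨x⟩ = 3.3450.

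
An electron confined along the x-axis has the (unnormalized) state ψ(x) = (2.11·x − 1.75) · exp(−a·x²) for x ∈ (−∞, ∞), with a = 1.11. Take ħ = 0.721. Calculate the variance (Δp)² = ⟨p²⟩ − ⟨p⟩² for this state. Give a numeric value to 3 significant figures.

0.862

Compute ⟨p⟩ and ⟨p²⟩ separately; (Δp)² = ⟨p²⟩ − ⟨p⟩².
Expand each integrand as polynomial × e^(−2ax²) and use ∫x^(2j)·e^(−2ax²) dx = (2j−1)!!/(4a)^j · √(π/(2a)), odd powers → 0; here √(π/(2a)) = 1.1896. Differentiate with the product rule, d/dx e^(−ax²) = −2ax·e^(−ax²).
Normalization: ∫|ψ|² dx = 4.8360.
⟨p⟩ = 0.0000 and ⟨p²⟩ = 0.86168.
(Δp)² = 0.86168 − (0.0000)² = 0.86168.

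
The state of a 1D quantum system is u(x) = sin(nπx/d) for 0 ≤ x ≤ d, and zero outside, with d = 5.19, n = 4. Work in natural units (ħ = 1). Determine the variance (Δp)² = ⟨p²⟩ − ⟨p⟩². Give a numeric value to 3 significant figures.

5.86

Compute ⟨p⟩ and ⟨p²⟩ separately; (Δp)² = ⟨p²⟩ − ⟨p⟩².
d/dx sin(nπx/d) = (nπ/d)·cos(nπx/d) and d²/dx² sin(nπx/d) = −(nπ/d)²·sin(nπx/d); on 0 ≤ x ≤ d, ∫sin²(nπx/d) dx = d/2 and ∫sin(nπx/d)·cos(nπx/d) dx = 0.
Normalization: ∫|u|² dx = 2.5950.
⟨p⟩ = 0.0000 and ⟨p²⟩ = 5.8625.
(Δp)² = 5.8625 − (0.0000)² = 5.8625.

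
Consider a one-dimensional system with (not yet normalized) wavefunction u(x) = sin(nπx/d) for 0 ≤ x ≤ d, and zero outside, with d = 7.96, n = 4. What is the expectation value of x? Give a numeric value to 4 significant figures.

3.980

⟨x⟩ = ∫ x·|u|² dx / ∫|u|² dx (integrals over the domain).
With sin²θ = (1 − cos2θ)/2 on 0 ≤ x ≤ d: ∫sin²(nπx/d) dx = d/2, ∫x·sin²(nπx/d) dx = d²/4, ∫x²·sin²(nπx/d) dx = d³·(1/6 − 1/(4n²π²)); higher powers xᵏ the same way, integrating xᵏ·cos(2nπx/d) by parts.
State is unnormalized: ∫|u|² dx = 3.9800, and ∫u*·x·u dx = 15.840, so ⟨x⟩ = 15.840 / 3.9800.
⟨x⟩ = 3.9800.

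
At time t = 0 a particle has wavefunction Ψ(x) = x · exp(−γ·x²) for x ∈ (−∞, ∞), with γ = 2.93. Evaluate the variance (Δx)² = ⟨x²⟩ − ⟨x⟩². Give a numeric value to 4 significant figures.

Compute ⟨x⟩ and ⟨x²⟩ separately, then (Δx)² = ⟨x²⟩ − ⟨x⟩².
Expand each integrand as polynomial × e^(−2γx²) and use ∫x^(2j)·e^(−2γx²) dx = (2j−1)!!/(4γ)^j · √(π/(2γ)), odd powers → 0; here √(π/(2γ)) = 0.73219.
Normalization: ∫|Ψ|² dx = 0.062474.
⟨x⟩ = 0.0000 and ⟨x²⟩ = 0.25597.
(Δx)² = 0.25597 − (0.0000)² = 0.25597.

0.2560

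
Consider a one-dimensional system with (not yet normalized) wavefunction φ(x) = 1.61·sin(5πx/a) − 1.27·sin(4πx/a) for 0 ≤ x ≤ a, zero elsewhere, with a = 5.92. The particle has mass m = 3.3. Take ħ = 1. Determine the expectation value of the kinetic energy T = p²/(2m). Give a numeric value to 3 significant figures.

T = −(ħ²/2m) d²/dx², so ⟨T⟩ = −(ħ²/2m) ∫ φ*·φ'' dx / ∫|φ|² dx; with m = 3.3.
d²/dx² sin(jπx/a) = −(jπ/a)²·sin(jπx/a); on 0 ≤ x ≤ a, ∫sin²(jπx/a) dx = a/2 and ∫sin(jπx/a)·sin(lπx/a) dx = 0 for j ≠ l, so only diagonal terms survive in ∫|φ|² and ∫φ·φ″; ∫φ·φ′ dx = [φ²/2] between the walls = 0.
State is unnormalized: ∫|φ|² dx = 12.447, and ∫φ*·(−ħ²/2m · φ'') dx = 11.444, so ⟨T⟩ = 11.444 / 12.447.
⟨T⟩ = 0.91943.

0.919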